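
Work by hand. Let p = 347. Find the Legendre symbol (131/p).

1

Euler's criterion: (131/347) ≡ 131^173 (mod 347).
131^2 ≡ 158 (mod 347)
131^4 ≡ 327 (mod 347)
131^8 ≡ 53 (mod 347)
131^16 ≡ 33 (mod 347)
131^32 ≡ 48 (mod 347)
131^64 ≡ 222 (mod 347)
131^128 ≡ 10 (mod 347)
131^173 = 131^(128+32+8+4+1) ≡ 1 (mod 347).
Result is 1, so (131/347) = 1.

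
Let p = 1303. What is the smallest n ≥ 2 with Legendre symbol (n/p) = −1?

3

(2/1303) = +1, so 2 is a residue.
(3/1303) = −1, so 3 is the smallest positive non-residue mod 1303.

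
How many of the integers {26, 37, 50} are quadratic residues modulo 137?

(26/137) = -1 → non-residue.
(37/137) = +1 → QR.
(50/137) = +1 → QR.
Total quadratic residues among the 3: 2.

2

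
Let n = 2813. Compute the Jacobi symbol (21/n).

Reciprocity: 21 ≡ 1 and 2813 ≡ 1 (mod 4), so (21/2813) = +(2813/21).
Reduce top mod 21: now compute (20/21).
Pull out 2^2: since 21 ≡ 5 (mod 8), (2/21) = -1, so (2/21)^2 = +1.
Reciprocity: 5 ≡ 1 and 21 ≡ 1 (mod 4), so (5/21) = +(21/5).
Reduce top mod 5: now compute (1/5).
Reached (1/5) = 1. Collecting the sign flips along the way, the symbol is +1.

1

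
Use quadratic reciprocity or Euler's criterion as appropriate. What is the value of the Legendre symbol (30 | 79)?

-1

Pull out 2: since 79 ≡ 7 (mod 8), (2/79) = +1.
Reciprocity: 15 ≡ 3 and 79 ≡ 3 (mod 4), so (15/79) = −(79/15).
Reduce top mod 15: now compute (4/15).
Pull out 2^2: since 15 ≡ 7 (mod 8), (2/15) = +1, so (2/15)^2 = +1.
Reached (1/15) = 1. Collecting the sign flips along the way, the symbol is -1.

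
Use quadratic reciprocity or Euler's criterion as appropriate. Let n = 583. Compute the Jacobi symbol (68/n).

Pull out 2^2: since 583 ≡ 7 (mod 8), (2/583) = +1, so (2/583)^2 = +1.
Reciprocity: 17 ≡ 1 and 583 ≡ 3 (mod 4), so (17/583) = +(583/17).
Reduce top mod 17: now compute (5/17).
Reciprocity: 5 ≡ 1 and 17 ≡ 1 (mod 4), so (5/17) = +(17/5).
Reduce top mod 5: now compute (2/5).
Pull out 2: since 5 ≡ 5 (mod 8), (2/5) = -1.
Reached (1/5) = 1. Collecting the sign flips along the way, the symbol is -1.

-1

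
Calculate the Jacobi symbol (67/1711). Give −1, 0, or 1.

-1

Reciprocity: 67 ≡ 3 and 1711 ≡ 3 (mod 4), so (67/1711) = −(1711/67).
Reduce top mod 67: now compute (36/67).
Pull out 2^2: since 67 ≡ 3 (mod 8), (2/67) = -1, so (2/67)^2 = +1.
Reciprocity: 9 ≡ 1 and 67 ≡ 3 (mod 4), so (9/67) = +(67/9).
Reduce top mod 9: now compute (4/9).
Pull out 2^2: since 9 ≡ 1 (mod 8), (2/9) = +1, so (2/9)^2 = +1.
Reached (1/9) = 1. Collecting the sign flips along the way, the symbol is -1.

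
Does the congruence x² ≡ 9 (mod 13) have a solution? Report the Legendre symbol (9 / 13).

1

Reciprocity: 9 ≡ 1 and 13 ≡ 1 (mod 4), so (9/13) = +(13/9).
Reduce top mod 9: now compute (4/9).
Pull out 2^2: since 9 ≡ 1 (mod 8), (2/9) = +1, so (2/9)^2 = +1.
Reached (1/9) = 1. Collecting the sign flips along the way, the symbol is +1.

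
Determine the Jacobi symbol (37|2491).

Reciprocity: 37 ≡ 1 and 2491 ≡ 3 (mod 4), so (37/2491) = +(2491/37).
Reduce top mod 37: now compute (12/37).
Pull out 2^2: since 37 ≡ 5 (mod 8), (2/37) = -1, so (2/37)^2 = +1.
Reciprocity: 3 ≡ 3 and 37 ≡ 1 (mod 4), so (3/37) = +(37/3).
Reduce top mod 3: now compute (1/3).
Reached (1/3) = 1. Collecting the sign flips along the way, the symbol is +1.

1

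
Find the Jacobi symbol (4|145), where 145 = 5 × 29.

1

Pull out 2^2: since 145 ≡ 1 (mod 8), (2/145) = +1, so (2/145)^2 = +1.
Reached (1/145) = 1. Collecting the sign flips along the way, the symbol is +1.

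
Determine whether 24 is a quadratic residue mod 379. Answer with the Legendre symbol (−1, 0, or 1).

1

Euler's criterion: (24/379) ≡ 24^189 (mod 379).
24^2 ≡ 197 (mod 379)
24^4 ≡ 151 (mod 379)
24^8 ≡ 61 (mod 379)
24^16 ≡ 310 (mod 379)
24^32 ≡ 213 (mod 379)
24^64 ≡ 268 (mod 379)
24^128 ≡ 193 (mod 379)
24^189 = 24^(128+32+16+8+4+1) ≡ 1 (mod 379).
Result is 1, so (24/379) = 1.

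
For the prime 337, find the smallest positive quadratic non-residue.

(2/337) = +1, so 2 is a residue.
(3/337) = +1, so 3 is a residue.
(4/337) = +1, so 4 is a residue.
(5/337) = −1, so 5 is the smallest positive non-residue mod 337.

5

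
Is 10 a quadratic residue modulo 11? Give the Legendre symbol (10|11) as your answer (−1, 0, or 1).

-1

Pull out 2: since 11 ≡ 3 (mod 8), (2/11) = -1.
Reciprocity: 5 ≡ 1 and 11 ≡ 3 (mod 4), so (5/11) = +(11/5).
Reduce top mod 5: now compute (1/5).
Reached (1/5) = 1. Collecting the sign flips along the way, the symbol is -1.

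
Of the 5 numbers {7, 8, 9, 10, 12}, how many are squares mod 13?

(7/13) = -1 → non-residue.
(8/13) = -1 → non-residue.
(9/13) = +1 → QR.
(10/13) = +1 → QR.
(12/13) = +1 → QR.
Total quadratic residues among the 5: 3.

3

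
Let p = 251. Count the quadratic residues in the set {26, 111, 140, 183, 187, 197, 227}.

3

(26/251) = -1 → non-residue.
(111/251) = -1 → non-residue.
(140/251) = +1 → QR.
(183/251) = -1 → non-residue.
(187/251) = -1 → non-residue.
(197/251) = +1 → QR.
(227/251) = +1 → QR.
Total quadratic residues among the 7: 3.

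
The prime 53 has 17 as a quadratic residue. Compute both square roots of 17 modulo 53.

53 ≡ 1 (mod 4), so we find a root by search.
Trying successive values, 21² = 441 ≡ 17 (mod 53). The other root is 53 − 21 = 32.

21, 32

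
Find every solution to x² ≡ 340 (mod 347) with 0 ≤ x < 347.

149, 198

Since 347 ≡ 3 (mod 4), a square root of 340 is 340^((347+1)/4) = 340^87 mod 347.
Repeated squaring: 340^2≡49, 340^4≡319, 340^8≡90, 340^16≡119, 340^32≡281, 340^64≡192 (mod 347).
340^87 = 340^(64+16+4+2+1) ≡ 149 (mod 347).
Check: 149² = 22201 ≡ 340 (mod 347). The two roots are 149 and 198.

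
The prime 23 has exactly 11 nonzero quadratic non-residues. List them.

Square k = 1,…,11 (k and 23−k give the same square):
1²=1, 2²=4, 3²=9, 4²=16, 5²≡2, 6²≡13, 7²≡3, 8²≡18, 9²≡12, 10²≡8, 11²≡6 (mod 23).
The residues are {1, 2, 3, 4, 6, 8, 9, 12, 13, 16, 18}; the non-residues are the remaining 11 nonzero classes.

5 7 10 11 14 15 17 19 20 21 22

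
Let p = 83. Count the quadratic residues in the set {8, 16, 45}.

1

(8/83) = -1 → non-residue.
(16/83) = +1 → QR.
(45/83) = -1 → non-residue.
Total quadratic residues among the 3: 1.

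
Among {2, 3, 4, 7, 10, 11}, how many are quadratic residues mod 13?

3

(2/13) = -1 → non-residue.
(3/13) = +1 → QR.
(4/13) = +1 → QR.
(7/13) = -1 → non-residue.
(10/13) = +1 → QR.
(11/13) = -1 → non-residue.
Total quadratic residues among the 6: 3.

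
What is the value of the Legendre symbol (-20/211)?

-1

First reduce: -20 ≡ 191 (mod 211).
Reciprocity: 191 ≡ 3 and 211 ≡ 3 (mod 4), so (191/211) = −(211/191).
Reduce top mod 191: now compute (20/191).
Pull out 2^2: since 191 ≡ 7 (mod 8), (2/191) = +1, so (2/191)^2 = +1.
Reciprocity: 5 ≡ 1 and 191 ≡ 3 (mod 4), so (5/191) = +(191/5).
Reduce top mod 5: now compute (1/5).
Reached (1/5) = 1. Collecting the sign flips along the way, the symbol is -1.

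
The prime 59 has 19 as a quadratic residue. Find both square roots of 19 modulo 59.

Since 59 ≡ 3 (mod 4), a square root of 19 is 19^((59+1)/4) = 19^15 mod 59.
Repeated squaring: 19^2≡7, 19^4≡49, 19^8≡41 (mod 59).
19^15 = 19^(8+4+2+1) ≡ 45 (mod 59).
Check: 45² = 2025 ≡ 19 (mod 59). The two roots are 14 and 45.

14, 45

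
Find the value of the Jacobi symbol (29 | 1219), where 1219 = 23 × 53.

Reciprocity: 29 ≡ 1 and 1219 ≡ 3 (mod 4), so (29/1219) = +(1219/29).
Reduce top mod 29: now compute (1/29).
Reached (1/29) = 1. Collecting the sign flips along the way, the symbol is +1.

1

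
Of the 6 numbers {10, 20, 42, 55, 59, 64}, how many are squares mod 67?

4

(10/67) = +1 → QR.
(20/67) = -1 → non-residue.
(42/67) = -1 → non-residue.
(55/67) = +1 → QR.
(59/67) = +1 → QR.
(64/67) = +1 → QR.
Total quadratic residues among the 6: 4.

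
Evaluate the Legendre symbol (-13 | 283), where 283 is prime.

-1

First reduce: -13 ≡ 270 (mod 283).
Pull out 2: since 283 ≡ 3 (mod 8), (2/283) = -1.
Reciprocity: 135 ≡ 3 and 283 ≡ 3 (mod 4), so (135/283) = −(283/135).
Reduce top mod 135: now compute (13/135).
Reciprocity: 13 ≡ 1 and 135 ≡ 3 (mod 4), so (13/135) = +(135/13).
Reduce top mod 13: now compute (5/13).
Reciprocity: 5 ≡ 1 and 13 ≡ 1 (mod 4), so (5/13) = +(13/5).
Reduce top mod 5: now compute (3/5).
Reciprocity: 3 ≡ 3 and 5 ≡ 1 (mod 4), so (3/5) = +(5/3).
Reduce top mod 3: now compute (2/3).
Pull out 2: since 3 ≡ 3 (mod 8), (2/3) = -1.
Reached (1/3) = 1. Collecting the sign flips along the way, the symbol is -1.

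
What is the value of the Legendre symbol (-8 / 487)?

-1

First reduce: -8 ≡ 479 (mod 487).
Reciprocity: 479 ≡ 3 and 487 ≡ 3 (mod 4), so (479/487) = −(487/479).
Reduce top mod 479: now compute (8/479).
Pull out 2^3: since 479 ≡ 7 (mod 8), (2/479) = +1, so (2/479)^3 = +1.
Reached (1/479) = 1. Collecting the sign flips along the way, the symbol is -1.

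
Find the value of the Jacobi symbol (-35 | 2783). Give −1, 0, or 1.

First reduce: -35 ≡ 2748 (mod 2783).
Pull out 2^2: since 2783 ≡ 7 (mod 8), (2/2783) = +1, so (2/2783)^2 = +1.
Reciprocity: 687 ≡ 3 and 2783 ≡ 3 (mod 4), so (687/2783) = −(2783/687).
Reduce top mod 687: now compute (35/687).
Reciprocity: 35 ≡ 3 and 687 ≡ 3 (mod 4), so (35/687) = −(687/35).
Reduce top mod 35: now compute (22/35).
Pull out 2: since 35 ≡ 3 (mod 8), (2/35) = -1.
Reciprocity: 11 ≡ 3 and 35 ≡ 3 (mod 4), so (11/35) = −(35/11).
Reduce top mod 11: now compute (2/11).
Pull out 2: since 11 ≡ 3 (mod 8), (2/11) = -1.
Reached (1/11) = 1. Collecting the sign flips along the way, the symbol is -1.

-1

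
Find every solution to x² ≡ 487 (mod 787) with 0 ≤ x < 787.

Since 787 ≡ 3 (mod 4), a square root of 487 is 487^((787+1)/4) = 487^197 mod 787.
Repeated squaring: 487^2≡282, 487^4≡37, 487^8≡582, 487^16≡314, 487^32≡221, 487^64≡47, 487^128≡635 (mod 787).
487^197 = 487^(128+64+4+1) ≡ 280 (mod 787).
Check: 280² = 78400 ≡ 487 (mod 787). The two roots are 280 and 507.

280, 507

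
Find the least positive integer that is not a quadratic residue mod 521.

(2/521) = +1, so 2 is a residue.
(3/521) = −1, so 3 is the smallest positive non-residue mod 521.

3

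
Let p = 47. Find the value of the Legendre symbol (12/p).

1

Pull out 2^2: since 47 ≡ 7 (mod 8), (2/47) = +1, so (2/47)^2 = +1.
Reciprocity: 3 ≡ 3 and 47 ≡ 3 (mod 4), so (3/47) = −(47/3).
Reduce top mod 3: now compute (2/3).
Pull out 2: since 3 ≡ 3 (mod 8), (2/3) = -1.
Reached (1/3) = 1. Collecting the sign flips along the way, the symbol is +1.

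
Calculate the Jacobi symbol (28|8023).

Pull out 2^2: since 8023 ≡ 7 (mod 8), (2/8023) = +1, so (2/8023)^2 = +1.
Reciprocity: 7 ≡ 3 and 8023 ≡ 3 (mod 4), so (7/8023) = −(8023/7).
Reduce top mod 7: now compute (1/7).
Reached (1/7) = 1. Collecting the sign flips along the way, the symbol is -1.

-1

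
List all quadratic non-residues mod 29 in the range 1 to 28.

2, 3, 8, 10, 11, 12, 14, 15, 17, 18, 19, 21, 26, 27

Square k = 1,…,14 (k and 29−k give the same square):
1²=1, 2²=4, 3²=9, 4²=16, 5²=25, 6²≡7, 7²≡20, 8²≡6, 9²≡23, 10²≡13, 11²≡5, 12²≡28, 13²≡24, 14²≡22 (mod 29).
The residues are {1, 4, 5, 6, 7, 9, 13, 16, 20, 22, 23, 24, 25, 28}; the non-residues are the remaining 14 nonzero classes.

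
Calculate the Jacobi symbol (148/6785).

Pull out 2^2: since 6785 ≡ 1 (mod 8), (2/6785) = +1, so (2/6785)^2 = +1.
Reciprocity: 37 ≡ 1 and 6785 ≡ 1 (mod 4), so (37/6785) = +(6785/37).
Reduce top mod 37: now compute (14/37).
Pull out 2: since 37 ≡ 5 (mod 8), (2/37) = -1.
Reciprocity: 7 ≡ 3 and 37 ≡ 1 (mod 4), so (7/37) = +(37/7).
Reduce top mod 7: now compute (2/7).
Pull out 2: since 7 ≡ 7 (mod 8), (2/7) = +1.
Reached (1/7) = 1. Collecting the sign flips along the way, the symbol is -1.

-1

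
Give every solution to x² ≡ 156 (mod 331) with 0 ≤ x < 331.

90, 241

Since 331 ≡ 3 (mod 4), a square root of 156 is 156^((331+1)/4) = 156^83 mod 331.
Repeated squaring: 156^2≡173, 156^4≡139, 156^8≡123, 156^16≡234, 156^32≡141, 156^64≡21 (mod 331).
156^83 = 156^(64+16+2+1) ≡ 241 (mod 331).
Check: 241² = 58081 ≡ 156 (mod 331). The two roots are 90 and 241.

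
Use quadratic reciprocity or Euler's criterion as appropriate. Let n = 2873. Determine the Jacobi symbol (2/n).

1

Pull out 2: since 2873 ≡ 1 (mod 8), (2/2873) = +1.
Reached (1/2873) = 1. Collecting the sign flips along the way, the symbol is +1.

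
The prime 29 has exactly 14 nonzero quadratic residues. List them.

1,4,5,6,7,9,13,16,20,22,23,24,25,28

Square k = 1,…,14 (k and 29−k give the same square):
1²=1, 2²=4, 3²=9, 4²=16, 5²=25, 6²≡7, 7²≡20, 8²≡6, 9²≡23, 10²≡13, 11²≡5, 12²≡28, 13²≡24, 14²≡22 (mod 29).
So the quadratic residues mod 29 are {1, 4, 5, 6, 7, 9, 13, 16, 20, 22, 23, 24, 25, 28}.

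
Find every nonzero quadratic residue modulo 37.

1,3,4,7,9,10,11,12,16,21,25,26,27,28,30,33,34,36

Square k = 1,…,18 (k and 37−k give the same square):
1²=1, 2²=4, 3²=9, 4²=16, 5²=25, 6²=36, 7²≡12, 8²≡27, 9²≡7, 10²≡26, 11²≡10, 12²≡33, 13²≡21, 14²≡11, 15²≡3, 16²≡34, 17²≡30, 18²≡28 (mod 37).
So the quadratic residues mod 37 are {1, 3, 4, 7, 9, 10, 11, 12, 16, 21, 25, 26, 27, 28, 30, 33, 34, 36}.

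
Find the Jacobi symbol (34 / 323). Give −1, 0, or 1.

0

Pull out 2: since 323 ≡ 3 (mod 8), (2/323) = -1.
Reciprocity: 17 ≡ 1 and 323 ≡ 3 (mod 4), so (17/323) = +(323/17).
Reduce top mod 17: now compute (0/17).
Top reduces to 0: gcd > 1, so the symbol is 0.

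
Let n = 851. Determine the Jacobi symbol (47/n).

1

Reciprocity: 47 ≡ 3 and 851 ≡ 3 (mod 4), so (47/851) = −(851/47).
Reduce top mod 47: now compute (5/47).
Reciprocity: 5 ≡ 1 and 47 ≡ 3 (mod 4), so (5/47) = +(47/5).
Reduce top mod 5: now compute (2/5).
Pull out 2: since 5 ≡ 5 (mod 8), (2/5) = -1.
Reached (1/5) = 1. Collecting the sign flips along the way, the symbol is +1.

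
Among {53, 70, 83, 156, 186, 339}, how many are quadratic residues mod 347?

(53/347) = +1 → QR.
(70/347) = -1 → non-residue.
(83/347) = +1 → QR.
(156/347) = +1 → QR.
(186/347) = -1 → non-residue.
(339/347) = +1 → QR.
Total quadratic residues among the 6: 4.

4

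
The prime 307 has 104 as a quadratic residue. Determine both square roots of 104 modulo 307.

Since 307 ≡ 3 (mod 4), a square root of 104 is 104^((307+1)/4) = 104^77 mod 307.
Repeated squaring: 104^2≡71, 104^4≡129, 104^8≡63, 104^16≡285, 104^32≡177, 104^64≡15 (mod 307).
104^77 = 104^(64+8+4+1) ≡ 248 (mod 307).
Check: 248² = 61504 ≡ 104 (mod 307). The two roots are 59 and 248.

59, 248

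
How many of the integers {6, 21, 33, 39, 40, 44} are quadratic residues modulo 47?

2

(6/47) = +1 → QR.
(21/47) = +1 → QR.
(33/47) = -1 → non-residue.
(39/47) = -1 → non-residue.
(40/47) = -1 → non-residue.
(44/47) = -1 → non-residue.
Total quadratic residues among the 6: 2.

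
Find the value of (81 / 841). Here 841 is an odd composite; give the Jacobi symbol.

Reciprocity: 81 ≡ 1 and 841 ≡ 1 (mod 4), so (81/841) = +(841/81).
Reduce top mod 81: now compute (31/81).
Reciprocity: 31 ≡ 3 and 81 ≡ 1 (mod 4), so (31/81) = +(81/31).
Reduce top mod 31: now compute (19/31).
Reciprocity: 19 ≡ 3 and 31 ≡ 3 (mod 4), so (19/31) = −(31/19).
Reduce top mod 19: now compute (12/19).
Pull out 2^2: since 19 ≡ 3 (mod 8), (2/19) = -1, so (2/19)^2 = +1.
Reciprocity: 3 ≡ 3 and 19 ≡ 3 (mod 4), so (3/19) = −(19/3).
Reduce top mod 3: now compute (1/3).
Reached (1/3) = 1. Collecting the sign flips along the way, the symbol is +1.

1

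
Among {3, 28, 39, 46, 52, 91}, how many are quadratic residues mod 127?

(3/127) = -1 → non-residue.
(28/127) = -1 → non-residue.
(39/127) = -1 → non-residue.
(46/127) = -1 → non-residue.
(52/127) = +1 → QR.
(91/127) = -1 → non-residue.
Total quadratic residues among the 6: 1.

1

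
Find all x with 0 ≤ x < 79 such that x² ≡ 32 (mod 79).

36, 43

Since 79 ≡ 3 (mod 4), a square root of 32 is 32^((79+1)/4) = 32^20 mod 79.
Repeated squaring: 32^2≡76, 32^4≡9, 32^8≡2, 32^16≡4 (mod 79).
32^20 = 32^(16+4) ≡ 36 (mod 79).
Check: 36² = 1296 ≡ 32 (mod 79). The two roots are 36 and 43.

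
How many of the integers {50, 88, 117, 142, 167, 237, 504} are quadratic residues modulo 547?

(50/547) = -1 → non-residue.
(88/547) = -1 → non-residue.
(117/547) = +1 → QR.
(142/547) = +1 → QR.
(167/547) = +1 → QR.
(237/547) = +1 → QR.
(504/547) = +1 → QR.
Total quadratic residues among the 7: 5.

5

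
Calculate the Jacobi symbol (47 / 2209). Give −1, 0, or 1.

Reciprocity: 47 ≡ 3 and 2209 ≡ 1 (mod 4), so (47/2209) = +(2209/47).
Reduce top mod 47: now compute (0/47).
Top reduces to 0: gcd > 1, so the symbol is 0.

0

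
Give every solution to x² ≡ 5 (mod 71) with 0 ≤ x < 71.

Since 71 ≡ 3 (mod 4), a square root of 5 is 5^((71+1)/4) = 5^18 mod 71.
Repeated squaring: 5^2≡25, 5^4≡57, 5^8≡54, 5^16≡5 (mod 71).
5^18 = 5^(16+2) ≡ 54 (mod 71).
Check: 54² = 2916 ≡ 5 (mod 71). The two roots are 17 and 54.

17, 54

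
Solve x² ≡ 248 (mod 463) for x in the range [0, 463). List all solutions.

220, 243

Since 463 ≡ 3 (mod 4), a square root of 248 is 248^((463+1)/4) = 248^116 mod 463.
Repeated squaring: 248^2≡388, 248^4≡69, 248^8≡131, 248^16≡30, 248^32≡437, 248^64≡213 (mod 463).
248^116 = 248^(64+32+16+4) ≡ 220 (mod 463).
Check: 220² = 48400 ≡ 248 (mod 463). The two roots are 220 and 243.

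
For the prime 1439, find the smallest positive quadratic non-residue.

7

(2/1439) = +1, so 2 is a residue.
(3/1439) = +1, so 3 is a residue.
(4/1439) = +1, so 4 is a residue.
(5/1439) = +1, so 5 is a residue.
(6/1439) = +1, so 6 is a residue.
(7/1439) = −1, so 7 is the smallest positive non-residue mod 1439.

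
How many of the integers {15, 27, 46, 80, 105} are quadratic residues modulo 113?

(15/113) = +1 → QR.
(27/113) = -1 → non-residue.
(46/113) = -1 → non-residue.
(80/113) = -1 → non-residue.
(105/113) = +1 → QR.
Total quadratic residues among the 5: 2.

2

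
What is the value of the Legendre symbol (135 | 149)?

-1

Reciprocity: 135 ≡ 3 and 149 ≡ 1 (mod 4), so (135/149) = +(149/135).
Reduce top mod 135: now compute (14/135).
Pull out 2: since 135 ≡ 7 (mod 8), (2/135) = +1.
Reciprocity: 7 ≡ 3 and 135 ≡ 3 (mod 4), so (7/135) = −(135/7).
Reduce top mod 7: now compute (2/7).
Pull out 2: since 7 ≡ 7 (mod 8), (2/7) = +1.
Reached (1/7) = 1. Collecting the sign flips along the way, the symbol is -1.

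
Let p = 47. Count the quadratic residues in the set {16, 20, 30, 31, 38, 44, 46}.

(16/47) = +1 → QR.
(20/47) = -1 → non-residue.
(30/47) = -1 → non-residue.
(31/47) = -1 → non-residue.
(38/47) = -1 → non-residue.
(44/47) = -1 → non-residue.
(46/47) = -1 → non-residue.
Total quadratic residues among the 7: 1.

1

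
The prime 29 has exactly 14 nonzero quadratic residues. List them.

Square k = 1,…,14 (k and 29−k give the same square):
1²=1, 2²=4, 3²=9, 4²=16, 5²=25, 6²≡7, 7²≡20, 8²≡6, 9²≡23, 10²≡13, 11²≡5, 12²≡28, 13²≡24, 14²≡22 (mod 29).
So the quadratic residues mod 29 are {1, 4, 5, 6, 7, 9, 13, 16, 20, 22, 23, 24, 25, 28}.

1,4,5,6,7,9,13,16,20,22,23,24,25,28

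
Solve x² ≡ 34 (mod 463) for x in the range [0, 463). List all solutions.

118, 345

Since 463 ≡ 3 (mod 4), a square root of 34 is 34^((463+1)/4) = 34^116 mod 463.
Repeated squaring: 34^2≡230, 34^4≡118, 34^8≡34, 34^16≡230, 34^32≡118, 34^64≡34 (mod 463).
34^116 = 34^(64+32+16+4) ≡ 118 (mod 463).
Check: 118² = 13924 ≡ 34 (mod 463). The two roots are 118 and 345.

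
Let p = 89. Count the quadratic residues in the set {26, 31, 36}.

1

(26/89) = -1 → non-residue.
(31/89) = -1 → non-residue.
(36/89) = +1 → QR.
Total quadratic residues among the 3: 1.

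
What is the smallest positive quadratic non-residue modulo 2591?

7

(2/2591) = +1, so 2 is a residue.
(3/2591) = +1, so 3 is a residue.
(4/2591) = +1, so 4 is a residue.
(5/2591) = +1, so 5 is a residue.
(6/2591) = +1, so 6 is a residue.
(7/2591) = −1, so 7 is the smallest positive non-residue mod 2591.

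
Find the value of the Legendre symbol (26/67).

Pull out 2: since 67 ≡ 3 (mod 8), (2/67) = -1.
Reciprocity: 13 ≡ 1 and 67 ≡ 3 (mod 4), so (13/67) = +(67/13).
Reduce top mod 13: now compute (2/13).
Pull out 2: since 13 ≡ 5 (mod 8), (2/13) = -1.
Reached (1/13) = 1. Collecting the sign flips along the way, the symbol is +1.

1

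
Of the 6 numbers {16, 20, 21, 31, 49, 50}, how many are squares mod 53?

2

(16/53) = +1 → QR.
(20/53) = -1 → non-residue.
(21/53) = -1 → non-residue.
(31/53) = -1 → non-residue.
(49/53) = +1 → QR.
(50/53) = -1 → non-residue.
Total quadratic residues among the 6: 2.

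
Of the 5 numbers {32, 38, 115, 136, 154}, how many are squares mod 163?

3

(32/163) = -1 → non-residue.
(38/163) = +1 → QR.
(115/163) = +1 → QR.
(136/163) = +1 → QR.
(154/163) = -1 → non-residue.
Total quadratic residues among the 5: 3.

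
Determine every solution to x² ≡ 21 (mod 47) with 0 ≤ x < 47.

16, 31

Since 47 ≡ 3 (mod 4), a square root of 21 is 21^((47+1)/4) = 21^12 mod 47.
Repeated squaring: 21^2≡18, 21^4≡42, 21^8≡25 (mod 47).
21^12 = 21^(8+4) ≡ 16 (mod 47).
Check: 16² = 256 ≡ 21 (mod 47). The two roots are 16 and 31.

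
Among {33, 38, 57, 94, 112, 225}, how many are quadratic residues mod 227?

(33/227) = +1 → QR.
(38/227) = -1 → non-residue.
(57/227) = +1 → QR.
(94/227) = -1 → non-residue.
(112/227) = +1 → QR.
(225/227) = +1 → QR.
Total quadratic residues among the 6: 4.

4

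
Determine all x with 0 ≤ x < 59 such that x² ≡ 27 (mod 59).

Since 59 ≡ 3 (mod 4), a square root of 27 is 27^((59+1)/4) = 27^15 mod 59.
Repeated squaring: 27^2≡21, 27^4≡28, 27^8≡17 (mod 59).
27^15 = 27^(8+4+2+1) ≡ 26 (mod 59).
Check: 26² = 676 ≡ 27 (mod 59). The two roots are 26 and 33.

26, 33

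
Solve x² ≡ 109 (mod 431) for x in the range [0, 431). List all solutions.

Since 431 ≡ 3 (mod 4), a square root of 109 is 109^((431+1)/4) = 109^108 mod 431.
Repeated squaring: 109^2≡244, 109^4≡58, 109^8≡347, 109^16≡160, 109^32≡171, 109^64≡364 (mod 431).
109^108 = 109^(64+32+8+4) ≡ 125 (mod 431).
Check: 125² = 15625 ≡ 109 (mod 431). The two roots are 125 and 306.

125, 306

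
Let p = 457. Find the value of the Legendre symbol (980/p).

-1

First reduce: 980 ≡ 66 (mod 457).
Pull out 2: since 457 ≡ 1 (mod 8), (2/457) = +1.
Reciprocity: 33 ≡ 1 and 457 ≡ 1 (mod 4), so (33/457) = +(457/33).
Reduce top mod 33: now compute (28/33).
Pull out 2^2: since 33 ≡ 1 (mod 8), (2/33) = +1, so (2/33)^2 = +1.
Reciprocity: 7 ≡ 3 and 33 ≡ 1 (mod 4), so (7/33) = +(33/7).
Reduce top mod 7: now compute (5/7).
Reciprocity: 5 ≡ 1 and 7 ≡ 3 (mod 4), so (5/7) = +(7/5).
Reduce top mod 5: now compute (2/5).
Pull out 2: since 5 ≡ 5 (mod 8), (2/5) = -1.
Reached (1/5) = 1. Collecting the sign flips along the way, the symbol is -1.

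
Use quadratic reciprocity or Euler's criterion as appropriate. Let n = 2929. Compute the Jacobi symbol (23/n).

1

Reciprocity: 23 ≡ 3 and 2929 ≡ 1 (mod 4), so (23/2929) = +(2929/23).
Reduce top mod 23: now compute (8/23).
Pull out 2^3: since 23 ≡ 7 (mod 8), (2/23) = +1, so (2/23)^3 = +1.
Reached (1/23) = 1. Collecting the sign flips along the way, the symbol is +1.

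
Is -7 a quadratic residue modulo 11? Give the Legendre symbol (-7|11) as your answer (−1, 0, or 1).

First reduce: -7 ≡ 4 (mod 11).
Pull out 2^2: since 11 ≡ 3 (mod 8), (2/11) = -1, so (2/11)^2 = +1.
Reached (1/11) = 1. Collecting the sign flips along the way, the symbol is +1.

1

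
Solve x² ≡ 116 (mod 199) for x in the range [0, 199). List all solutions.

Since 199 ≡ 3 (mod 4), a square root of 116 is 116^((199+1)/4) = 116^50 mod 199.
Repeated squaring: 116^2≡123, 116^4≡5, 116^8≡25, 116^16≡28, 116^32≡187 (mod 199).
116^50 = 116^(32+16+2) ≡ 64 (mod 199).
Check: 64² = 4096 ≡ 116 (mod 199). The two roots are 64 and 135.

64, 135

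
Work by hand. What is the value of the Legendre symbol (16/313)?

Pull out 2^4: since 313 ≡ 1 (mod 8), (2/313) = +1, so (2/313)^4 = +1.
Reached (1/313) = 1. Collecting the sign flips along the way, the symbol is +1.

1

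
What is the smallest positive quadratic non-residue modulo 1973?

2

(2/1973) = −1, so 2 is the smallest positive non-residue mod 1973.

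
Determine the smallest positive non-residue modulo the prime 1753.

(2/1753) = +1, so 2 is a residue.
(3/1753) = +1, so 3 is a residue.
(4/1753) = +1, so 4 is a residue.
(5/1753) = −1, so 5 is the smallest positive non-residue mod 1753.

5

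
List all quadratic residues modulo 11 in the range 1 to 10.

1,3,4,5,9

Square k = 1,…,5 (k and 11−k give the same square):
1²=1, 2²=4, 3²=9, 4²≡5, 5²≡3 (mod 11).
So the quadratic residues mod 11 are {1, 3, 4, 5, 9}.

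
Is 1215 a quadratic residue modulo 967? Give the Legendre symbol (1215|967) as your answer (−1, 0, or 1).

1

Euler's criterion: (1215/967) ≡ 248^483 (mod 967).
248^2 ≡ 583 (mod 967)
248^4 ≡ 472 (mod 967)
248^8 ≡ 374 (mod 967)
248^16 ≡ 628 (mod 967)
248^32 ≡ 815 (mod 967)
248^64 ≡ 863 (mod 967)
248^128 ≡ 179 (mod 967)
248^256 ≡ 130 (mod 967)
248^483 = 248^(256+128+64+32+2+1) ≡ 1 (mod 967).
Result is 1, so (1215/967) = 1.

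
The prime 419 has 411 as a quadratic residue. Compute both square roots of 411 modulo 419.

Since 419 ≡ 3 (mod 4), a square root of 411 is 411^((419+1)/4) = 411^105 mod 419.
Repeated squaring: 411^2≡64, 411^4≡325, 411^8≡37, 411^16≡112, 411^32≡393, 411^64≡257 (mod 419).
411^105 = 411^(64+32+8+1) ≡ 192 (mod 419).
Check: 192² = 36864 ≡ 411 (mod 419). The two roots are 192 and 227.

192, 227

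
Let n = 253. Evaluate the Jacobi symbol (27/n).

Reciprocity: 27 ≡ 3 and 253 ≡ 1 (mod 4), so (27/253) = +(253/27).
Reduce top mod 27: now compute (10/27).
Pull out 2: since 27 ≡ 3 (mod 8), (2/27) = -1.
Reciprocity: 5 ≡ 1 and 27 ≡ 3 (mod 4), so (5/27) = +(27/5).
Reduce top mod 5: now compute (2/5).
Pull out 2: since 5 ≡ 5 (mod 8), (2/5) = -1.
Reached (1/5) = 1. Collecting the sign flips along the way, the symbol is +1.

1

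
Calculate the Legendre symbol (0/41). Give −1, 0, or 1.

Top reduces to 0: gcd > 1, so the symbol is 0.

0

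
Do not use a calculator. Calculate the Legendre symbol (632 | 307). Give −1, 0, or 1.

-1

Euler's criterion: (632/307) ≡ 18^153 (mod 307).
18^2 ≡ 17 (mod 307)
18^4 ≡ 289 (mod 307)
18^8 ≡ 17 (mod 307)
18^16 ≡ 289 (mod 307)
18^32 ≡ 17 (mod 307)
18^64 ≡ 289 (mod 307)
18^128 ≡ 17 (mod 307)
18^153 = 18^(128+16+8+1) ≡ 306 (mod 307).
Result is 306 ≡ −1, so (632/307) = −1.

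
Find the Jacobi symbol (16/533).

1

Pull out 2^4: since 533 ≡ 5 (mod 8), (2/533) = -1, so (2/533)^4 = +1.
Reached (1/533) = 1. Collecting the sign flips along the way, the symbol is +1.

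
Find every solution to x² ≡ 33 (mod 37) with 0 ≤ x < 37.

37 ≡ 1 (mod 4), so we find a root by search.
Trying successive values, 12² = 144 ≡ 33 (mod 37). The other root is 37 − 12 = 25.

12, 25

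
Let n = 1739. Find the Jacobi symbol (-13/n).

-1

First reduce: -13 ≡ 1726 (mod 1739).
Pull out 2: since 1739 ≡ 3 (mod 8), (2/1739) = -1.
Reciprocity: 863 ≡ 3 and 1739 ≡ 3 (mod 4), so (863/1739) = −(1739/863).
Reduce top mod 863: now compute (13/863).
Reciprocity: 13 ≡ 1 and 863 ≡ 3 (mod 4), so (13/863) = +(863/13).
Reduce top mod 13: now compute (5/13).
Reciprocity: 5 ≡ 1 and 13 ≡ 1 (mod 4), so (5/13) = +(13/5).
Reduce top mod 5: now compute (3/5).
Reciprocity: 3 ≡ 3 and 5 ≡ 1 (mod 4), so (3/5) = +(5/3).
Reduce top mod 3: now compute (2/3).
Pull out 2: since 3 ≡ 3 (mod 8), (2/3) = -1.
Reached (1/3) = 1. Collecting the sign flips along the way, the symbol is -1.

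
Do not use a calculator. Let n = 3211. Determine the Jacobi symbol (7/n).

Reciprocity: 7 ≡ 3 and 3211 ≡ 3 (mod 4), so (7/3211) = −(3211/7).
Reduce top mod 7: now compute (5/7).
Reciprocity: 5 ≡ 1 and 7 ≡ 3 (mod 4), so (5/7) = +(7/5).
Reduce top mod 5: now compute (2/5).
Pull out 2: since 5 ≡ 5 (mod 8), (2/5) = -1.
Reached (1/5) = 1. Collecting the sign flips along the way, the symbol is +1.

1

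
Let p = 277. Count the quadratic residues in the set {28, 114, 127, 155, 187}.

(28/277) = +1 → QR.
(114/277) = -1 → non-residue.
(127/277) = -1 → non-residue.
(155/277) = +1 → QR.
(187/277) = +1 → QR.
Total quadratic residues among the 5: 3.

3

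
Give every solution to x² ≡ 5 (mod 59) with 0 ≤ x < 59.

8, 51

Since 59 ≡ 3 (mod 4), a square root of 5 is 5^((59+1)/4) = 5^15 mod 59.
Repeated squaring: 5^2≡25, 5^4≡35, 5^8≡45 (mod 59).
5^15 = 5^(8+4+2+1) ≡ 51 (mod 59).
Check: 51² = 2601 ≡ 5 (mod 59). The two roots are 8 and 51.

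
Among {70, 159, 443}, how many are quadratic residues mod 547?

(70/547) = -1 → non-residue.
(159/547) = -1 → non-residue.
(443/547) = +1 → QR.
Total quadratic residues among the 3: 1.

1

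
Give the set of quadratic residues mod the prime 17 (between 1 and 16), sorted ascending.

Square k = 1,…,8 (k and 17−k give the same square):
1²=1, 2²=4, 3²=9, 4²=16, 5²≡8, 6²≡2, 7²≡15, 8²≡13 (mod 17).
So the quadratic residues mod 17 are {1, 2, 4, 8, 9, 13, 15, 16}.

1,2,4,8,9,13,15,16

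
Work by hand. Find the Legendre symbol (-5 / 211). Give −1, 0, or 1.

First reduce: -5 ≡ 206 (mod 211).
Pull out 2: since 211 ≡ 3 (mod 8), (2/211) = -1.
Reciprocity: 103 ≡ 3 and 211 ≡ 3 (mod 4), so (103/211) = −(211/103).
Reduce top mod 103: now compute (5/103).
Reciprocity: 5 ≡ 1 and 103 ≡ 3 (mod 4), so (5/103) = +(103/5).
Reduce top mod 5: now compute (3/5).
Reciprocity: 3 ≡ 3 and 5 ≡ 1 (mod 4), so (3/5) = +(5/3).
Reduce top mod 3: now compute (2/3).
Pull out 2: since 3 ≡ 3 (mod 8), (2/3) = -1.
Reached (1/3) = 1. Collecting the sign flips along the way, the symbol is -1.

-1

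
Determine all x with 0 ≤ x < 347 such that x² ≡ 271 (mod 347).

74, 273

Since 347 ≡ 3 (mod 4), a square root of 271 is 271^((347+1)/4) = 271^87 mod 347.
Repeated squaring: 271^2≡224, 271^4≡208, 271^8≡236, 271^16≡176, 271^32≡93, 271^64≡321 (mod 347).
271^87 = 271^(64+16+4+2+1) ≡ 74 (mod 347).
Check: 74² = 5476 ≡ 271 (mod 347). The two roots are 74 and 273.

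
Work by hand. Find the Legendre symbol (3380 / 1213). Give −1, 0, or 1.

-1

First reduce: 3380 ≡ 954 (mod 1213).
Pull out 2: since 1213 ≡ 5 (mod 8), (2/1213) = -1.
Reciprocity: 477 ≡ 1 and 1213 ≡ 1 (mod 4), so (477/1213) = +(1213/477).
Reduce top mod 477: now compute (259/477).
Reciprocity: 259 ≡ 3 and 477 ≡ 1 (mod 4), so (259/477) = +(477/259).
Reduce top mod 259: now compute (218/259).
Pull out 2: since 259 ≡ 3 (mod 8), (2/259) = -1.
Reciprocity: 109 ≡ 1 and 259 ≡ 3 (mod 4), so (109/259) = +(259/109).
Reduce top mod 109: now compute (41/109).
Reciprocity: 41 ≡ 1 and 109 ≡ 1 (mod 4), so (41/109) = +(109/41).
Reduce top mod 41: now compute (27/41).
Reciprocity: 27 ≡ 3 and 41 ≡ 1 (mod 4), so (27/41) = +(41/27).
Reduce top mod 27: now compute (14/27).
Pull out 2: since 27 ≡ 3 (mod 8), (2/27) = -1.
Reciprocity: 7 ≡ 3 and 27 ≡ 3 (mod 4), so (7/27) = −(27/7).
Reduce top mod 7: now compute (6/7).
Pull out 2: since 7 ≡ 7 (mod 8), (2/7) = +1.
Reciprocity: 3 ≡ 3 and 7 ≡ 3 (mod 4), so (3/7) = −(7/3).
Reduce top mod 3: now compute (1/3).
Reached (1/3) = 1. Collecting the sign flips along the way, the symbol is -1.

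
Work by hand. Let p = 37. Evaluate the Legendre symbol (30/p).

1

Euler's criterion: (30/37) ≡ 30^18 (mod 37).
30^2 ≡ 12 (mod 37)
30^4 ≡ 33 (mod 37)
30^8 ≡ 16 (mod 37)
30^16 ≡ 34 (mod 37)
30^18 = 30^(16+2) ≡ 1 (mod 37).
Result is 1, so (30/37) = 1.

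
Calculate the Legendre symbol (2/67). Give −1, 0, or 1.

Euler's criterion: (2/67) ≡ 2^33 (mod 67).
2^2 ≡ 4 (mod 67)
2^4 ≡ 16 (mod 67)
2^8 ≡ 55 (mod 67)
2^16 ≡ 10 (mod 67)
2^32 ≡ 33 (mod 67)
2^33 = 2^(32+1) ≡ 66 (mod 67).
Result is 66 ≡ −1, so (2/67) = −1.

-1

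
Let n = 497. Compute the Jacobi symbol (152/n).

Pull out 2^3: since 497 ≡ 1 (mod 8), (2/497) = +1, so (2/497)^3 = +1.
Reciprocity: 19 ≡ 3 and 497 ≡ 1 (mod 4), so (19/497) = +(497/19).
Reduce top mod 19: now compute (3/19).
Reciprocity: 3 ≡ 3 and 19 ≡ 3 (mod 4), so (3/19) = −(19/3).
Reduce top mod 3: now compute (1/3).
Reached (1/3) = 1. Collecting the sign flips along the way, the symbol is -1.

-1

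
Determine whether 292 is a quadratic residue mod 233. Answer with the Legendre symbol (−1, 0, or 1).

Euler's criterion: (292/233) ≡ 59^116 (mod 233).
59^2 ≡ 219 (mod 233)
59^4 ≡ 196 (mod 233)
59^8 ≡ 204 (mod 233)
59^16 ≡ 142 (mod 233)
59^32 ≡ 126 (mod 233)
59^64 ≡ 32 (mod 233)
59^116 = 59^(64+32+16+4) ≡ 232 (mod 233).
Result is 232 ≡ −1, so (292/233) = −1.

-1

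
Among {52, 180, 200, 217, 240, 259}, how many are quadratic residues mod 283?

(52/283) = +1 → QR.
(180/283) = -1 → non-residue.
(200/283) = -1 → non-residue.
(217/283) = -1 → non-residue.
(240/283) = +1 → QR.
(259/283) = -1 → non-residue.
Total quadratic residues among the 6: 2.

2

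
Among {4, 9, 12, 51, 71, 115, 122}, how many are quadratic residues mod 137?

(4/137) = +1 → QR.
(9/137) = +1 → QR.
(12/137) = -1 → non-residue.
(51/137) = -1 → non-residue.
(71/137) = -1 → non-residue.
(115/137) = +1 → QR.
(122/137) = +1 → QR.
Total quadratic residues among the 7: 4.

4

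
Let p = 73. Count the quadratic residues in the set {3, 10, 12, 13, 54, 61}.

4

(3/73) = +1 → QR.
(10/73) = -1 → non-residue.
(12/73) = +1 → QR.
(13/73) = -1 → non-residue.
(54/73) = +1 → QR.
(61/73) = +1 → QR.
Total quadratic residues among the 6: 4.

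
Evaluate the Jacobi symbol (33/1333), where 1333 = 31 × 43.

-1

Reciprocity: 33 ≡ 1 and 1333 ≡ 1 (mod 4), so (33/1333) = +(1333/33).
Reduce top mod 33: now compute (13/33).
Reciprocity: 13 ≡ 1 and 33 ≡ 1 (mod 4), so (13/33) = +(33/13).
Reduce top mod 13: now compute (7/13).
Reciprocity: 7 ≡ 3 and 13 ≡ 1 (mod 4), so (7/13) = +(13/7).
Reduce top mod 7: now compute (6/7).
Pull out 2: since 7 ≡ 7 (mod 8), (2/7) = +1.
Reciprocity: 3 ≡ 3 and 7 ≡ 3 (mod 4), so (3/7) = −(7/3).
Reduce top mod 3: now compute (1/3).
Reached (1/3) = 1. Collecting the sign flips along the way, the symbol is -1.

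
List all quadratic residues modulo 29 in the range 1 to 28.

1, 4, 5, 6, 7, 9, 13, 16, 20, 22, 23, 24, 25, 28

Square k = 1,…,14 (k and 29−k give the same square):
1²=1, 2²=4, 3²=9, 4²=16, 5²=25, 6²≡7, 7²≡20, 8²≡6, 9²≡23, 10²≡13, 11²≡5, 12²≡28, 13²≡24, 14²≡22 (mod 29).
So the quadratic residues mod 29 are {1, 4, 5, 6, 7, 9, 13, 16, 20, 22, 23, 24, 25, 28}.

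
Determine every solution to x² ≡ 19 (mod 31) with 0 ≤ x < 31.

9, 22

Since 31 ≡ 3 (mod 4), a square root of 19 is 19^((31+1)/4) = 19^8 mod 31.
Repeated squaring: 19^2≡20, 19^4≡28, 19^8≡9 (mod 31).
19^8 = 19^(8) ≡ 9 (mod 31).
Check: 9² = 81 ≡ 19 (mod 31). The two roots are 9 and 22.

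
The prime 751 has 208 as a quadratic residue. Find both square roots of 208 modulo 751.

Since 751 ≡ 3 (mod 4), a square root of 208 is 208^((751+1)/4) = 208^188 mod 751.
Repeated squaring: 208^2≡457, 208^4≡71, 208^8≡535, 208^16≡94, 208^32≡575, 208^64≡185, 208^128≡430 (mod 751).
208^188 = 208^(128+32+16+8+4) ≡ 380 (mod 751).
Check: 380² = 144400 ≡ 208 (mod 751). The two roots are 371 and 380.

371, 380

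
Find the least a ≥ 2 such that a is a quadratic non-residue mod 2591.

7

(2/2591) = +1, so 2 is a residue.
(3/2591) = +1, so 3 is a residue.
(4/2591) = +1, so 4 is a residue.
(5/2591) = +1, so 5 is a residue.
(6/2591) = +1, so 6 is a residue.
(7/2591) = −1, so 7 is the smallest positive non-residue mod 2591.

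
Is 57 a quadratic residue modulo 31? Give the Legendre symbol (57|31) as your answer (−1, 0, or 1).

-1

First reduce: 57 ≡ 26 (mod 31).
Pull out 2: since 31 ≡ 7 (mod 8), (2/31) = +1.
Reciprocity: 13 ≡ 1 and 31 ≡ 3 (mod 4), so (13/31) = +(31/13).
Reduce top mod 13: now compute (5/13).
Reciprocity: 5 ≡ 1 and 13 ≡ 1 (mod 4), so (5/13) = +(13/5).
Reduce top mod 5: now compute (3/5).
Reciprocity: 3 ≡ 3 and 5 ≡ 1 (mod 4), so (3/5) = +(5/3).
Reduce top mod 3: now compute (2/3).
Pull out 2: since 3 ≡ 3 (mod 8), (2/3) = -1.
Reached (1/3) = 1. Collecting the sign flips along the way, the symbol is -1.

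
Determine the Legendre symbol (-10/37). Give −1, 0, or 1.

1

First reduce: -10 ≡ 27 (mod 37).
Reciprocity: 27 ≡ 3 and 37 ≡ 1 (mod 4), so (27/37) = +(37/27).
Reduce top mod 27: now compute (10/27).
Pull out 2: since 27 ≡ 3 (mod 8), (2/27) = -1.
Reciprocity: 5 ≡ 1 and 27 ≡ 3 (mod 4), so (5/27) = +(27/5).
Reduce top mod 5: now compute (2/5).
Pull out 2: since 5 ≡ 5 (mod 8), (2/5) = -1.
Reached (1/5) = 1. Collecting the sign flips along the way, the symbol is +1.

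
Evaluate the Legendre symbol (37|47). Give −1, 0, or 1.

1

Euler's criterion: (37/47) ≡ 37^23 (mod 47).
37^2 ≡ 6 (mod 47)
37^4 ≡ 36 (mod 47)
37^8 ≡ 27 (mod 47)
37^16 ≡ 24 (mod 47)
37^23 = 37^(16+4+2+1) ≡ 1 (mod 47).
Result is 1, so (37/47) = 1.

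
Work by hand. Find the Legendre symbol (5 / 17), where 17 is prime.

-1

Euler's criterion: (5/17) ≡ 5^8 (mod 17).
5^2 ≡ 8 (mod 17)
5^4 ≡ 13 (mod 17)
5^8 ≡ 16 (mod 17)
5^8 = 5^(8) ≡ 16 (mod 17).
Result is 16 ≡ −1, so (5/17) = −1.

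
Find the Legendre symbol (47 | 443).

Euler's criterion: (47/443) ≡ 47^221 (mod 443).
47^2 ≡ 437 (mod 443)
47^4 ≡ 36 (mod 443)
47^8 ≡ 410 (mod 443)
47^16 ≡ 203 (mod 443)
47^32 ≡ 10 (mod 443)
47^64 ≡ 100 (mod 443)
47^128 ≡ 254 (mod 443)
47^221 = 47^(128+64+16+8+4+1) ≡ 1 (mod 443).
Result is 1, so (47/443) = 1.

1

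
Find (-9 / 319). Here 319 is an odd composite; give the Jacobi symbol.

First reduce: -9 ≡ 310 (mod 319).
Pull out 2: since 319 ≡ 7 (mod 8), (2/319) = +1.
Reciprocity: 155 ≡ 3 and 319 ≡ 3 (mod 4), so (155/319) = −(319/155).
Reduce top mod 155: now compute (9/155).
Reciprocity: 9 ≡ 1 and 155 ≡ 3 (mod 4), so (9/155) = +(155/9).
Reduce top mod 9: now compute (2/9).
Pull out 2: since 9 ≡ 1 (mod 8), (2/9) = +1.
Reached (1/9) = 1. Collecting the sign flips along the way, the symbol is -1.

-1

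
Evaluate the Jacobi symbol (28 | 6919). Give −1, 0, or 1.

Pull out 2^2: since 6919 ≡ 7 (mod 8), (2/6919) = +1, so (2/6919)^2 = +1.
Reciprocity: 7 ≡ 3 and 6919 ≡ 3 (mod 4), so (7/6919) = −(6919/7).
Reduce top mod 7: now compute (3/7).
Reciprocity: 3 ≡ 3 and 7 ≡ 3 (mod 4), so (3/7) = −(7/3).
Reduce top mod 3: now compute (1/3).
Reached (1/3) = 1. Collecting the sign flips along the way, the symbol is +1.

1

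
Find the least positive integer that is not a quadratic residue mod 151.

(2/151) = +1, so 2 is a residue.
(3/151) = −1, so 3 is the smallest positive non-residue mod 151.

3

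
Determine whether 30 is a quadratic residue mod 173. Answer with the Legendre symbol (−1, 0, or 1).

-1

Euler's criterion: (30/173) ≡ 30^86 (mod 173).
30^2 ≡ 35 (mod 173)
30^4 ≡ 14 (mod 173)
30^8 ≡ 23 (mod 173)
30^16 ≡ 10 (mod 173)
30^32 ≡ 100 (mod 173)
30^64 ≡ 139 (mod 173)
30^86 = 30^(64+16+4+2) ≡ 172 (mod 173).
Result is 172 ≡ −1, so (30/173) = −1.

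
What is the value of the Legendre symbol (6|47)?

Euler's criterion: (6/47) ≡ 6^23 (mod 47).
6^2 ≡ 36 (mod 47)
6^4 ≡ 27 (mod 47)
6^8 ≡ 24 (mod 47)
6^16 ≡ 12 (mod 47)
6^23 = 6^(16+4+2+1) ≡ 1 (mod 47).
Result is 1, so (6/47) = 1.

1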